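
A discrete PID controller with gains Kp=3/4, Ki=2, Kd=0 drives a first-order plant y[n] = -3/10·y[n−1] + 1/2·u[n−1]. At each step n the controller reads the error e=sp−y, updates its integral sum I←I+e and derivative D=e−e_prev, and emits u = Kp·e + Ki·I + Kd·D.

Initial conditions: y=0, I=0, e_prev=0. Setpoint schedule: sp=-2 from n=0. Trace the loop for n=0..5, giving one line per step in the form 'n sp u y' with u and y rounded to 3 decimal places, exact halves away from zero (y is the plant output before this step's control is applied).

(exact arithmetic carried between steps; '≈' marks a value shown rounded to 6 d.p. or computed from one; I and e_prev carry over from the previous line; the table rounds u and y to 3 d.p., halves away from zero)
n=0: y=0, sp=-2, e=sp−y=-2; I=-2, D=e−e_prev=-2; u=3/4·(-2)+2·(-2)+0·(-2)=-5.5; next y=-3/10·0+1/2·(-5.5)=-2.75
n=1: y=-2.75, sp=-2, e=sp−y=0.75; I=-1.25, D=e−e_prev=2.75; u=3/4·0.75+2·(-1.25)+0·2.75=-1.9375; next y=-3/10·(-2.75)+1/2·(-1.9375)=-0.14375
n=2: y=-0.14375, sp=-2, e=sp−y=-1.85625; I=-3.10625, D=e−e_prev=-2.60625; u=3/4·(-1.85625)+2·(-3.10625)+0·(-2.60625)≈-7.604688; next y=-3/10·(-0.14375)+1/2·(-7.604688)≈-3.759219
n=3: y≈-3.759219, sp=-2, e=sp−y≈1.759219; I≈-1.347031, D=e−e_prev≈3.615469; u=3/4·1.759219+2·(-1.347031)+0·3.615469≈-1.374648; next y=-3/10·(-3.759219)+1/2·(-1.374648)≈0.440441
n=4: y≈0.440441, sp=-2, e=sp−y≈-2.440441; I≈-3.787473, D=e−e_prev≈-4.199660; u=3/4·(-2.440441)+2·(-3.787473)+0·(-4.199660)≈-9.405276; next y=-3/10·0.440441+1/2·(-9.405276)≈-4.834771
n=5: y≈-4.834771, sp=-2, e=sp−y≈2.834771; I≈-0.952702, D=e−e_prev≈5.275212; u=3/4·2.834771+2·(-0.952702)+0·5.275212≈0.220674; next y=-3/10·(-4.834771)+1/2·0.220674≈1.560768

0 -2 -5.500 0.000
1 -2 -1.938 -2.750
2 -2 -7.605 -0.144
3 -2 -1.375 -3.759
4 -2 -9.405 0.440
5 -2 0.221 -4.835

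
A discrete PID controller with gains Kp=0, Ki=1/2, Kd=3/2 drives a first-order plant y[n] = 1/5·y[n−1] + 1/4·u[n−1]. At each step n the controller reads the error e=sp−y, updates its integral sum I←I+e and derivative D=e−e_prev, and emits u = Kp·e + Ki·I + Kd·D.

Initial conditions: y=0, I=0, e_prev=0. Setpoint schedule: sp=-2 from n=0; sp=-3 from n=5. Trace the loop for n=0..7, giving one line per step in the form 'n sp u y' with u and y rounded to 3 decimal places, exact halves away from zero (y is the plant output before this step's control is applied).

0 -2 -4.000 0.000
1 -2 0.000 -1.000
2 -2 -3.600 -0.200
3 -2 -1.820 -0.940
4 -2 -4.054 -0.643
5 -3 -5.289 -1.142
6 -3 -4.649 -1.551
7 -3 -6.143 -1.472

(exact arithmetic carried between steps; '≈' marks a value shown rounded to 6 d.p. or computed from one; I and e_prev carry over from the previous line; the table rounds u and y to 3 d.p., halves away from zero)
n=0: y=0, sp=-2, e=sp−y=-2; I=-2, D=e−e_prev=-2; u=0·(-2)+1/2·(-2)+3/2·(-2)=-4; next y=1/5·0+1/4·(-4)=-1
n=1: y=-1, sp=-2, e=sp−y=-1; I=-3, D=e−e_prev=1; u=0·(-1)+1/2·(-3)+3/2·1=0; next y=1/5·(-1)+1/4·0=-0.2
n=2: y=-0.2, sp=-2, e=sp−y=-1.8; I=-4.8, D=e−e_prev=-0.8; u=0·(-1.8)+1/2·(-4.8)+3/2·(-0.8)=-3.6; next y=1/5·(-0.2)+1/4·(-3.6)=-0.94
n=3: y=-0.94, sp=-2, e=sp−y=-1.06; I=-5.86, D=e−e_prev=0.74; u=0·(-1.06)+1/2·(-5.86)+3/2·0.74=-1.82; next y=1/5·(-0.94)+1/4·(-1.82)=-0.643
n=4: y=-0.643, sp=-2, e=sp−y=-1.357; I=-7.217, D=e−e_prev=-0.297; u=0·(-1.357)+1/2·(-7.217)+3/2·(-0.297)=-4.054; next y=1/5·(-0.643)+1/4·(-4.054)=-1.1421
n=5: y=-1.1421, sp=-3, e=sp−y=-1.8579; I=-9.0749, D=e−e_prev=-0.5009; u=0·(-1.8579)+1/2·(-9.0749)+3/2·(-0.5009)=-5.2888; next y=1/5·(-1.1421)+1/4·(-5.2888)=-1.55062
n=6: y=-1.55062, sp=-3, e=sp−y=-1.44938; I=-10.52428, D=e−e_prev=0.40852; u=0·(-1.44938)+1/2·(-10.52428)+3/2·0.40852=-4.64936; next y=1/5·(-1.55062)+1/4·(-4.64936)=-1.472464
n=7: y=-1.472464, sp=-3, e=sp−y=-1.527536; I=-12.051816, D=e−e_prev=-0.078156; u=0·(-1.527536)+1/2·(-12.051816)+3/2·(-0.078156)=-6.143142; next y=1/5·(-1.472464)+1/4·(-6.143142)≈-1.830278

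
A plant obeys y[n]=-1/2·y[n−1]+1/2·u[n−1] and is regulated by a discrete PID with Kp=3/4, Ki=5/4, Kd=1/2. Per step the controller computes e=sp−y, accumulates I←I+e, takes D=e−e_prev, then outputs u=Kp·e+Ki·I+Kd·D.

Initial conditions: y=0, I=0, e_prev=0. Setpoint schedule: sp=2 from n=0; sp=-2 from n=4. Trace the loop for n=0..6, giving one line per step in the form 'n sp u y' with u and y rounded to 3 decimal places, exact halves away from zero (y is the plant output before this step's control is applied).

(exact arithmetic carried between steps; '≈' marks a value shown rounded to 6 d.p. or computed from one; I and e_prev carry over from the previous line; the table rounds u and y to 3 d.p., halves away from zero)
n=0: y=0, sp=2, e=sp−y=2; I=2, D=e−e_prev=2; u=3/4·2+5/4·2+1/2·2=5; next y=-1/2·0+1/2·5=2.5
n=1: y=2.5, sp=2, e=sp−y=-0.5; I=1.5, D=e−e_prev=-2.5; u=3/4·(-0.5)+5/4·1.5+1/2·(-2.5)=0.25; next y=-1/2·2.5+1/2·0.25=-1.125
n=2: y=-1.125, sp=2, e=sp−y=3.125; I=4.625, D=e−e_prev=3.625; u=3/4·3.125+5/4·4.625+1/2·3.625=9.9375; next y=-1/2·(-1.125)+1/2·9.9375=5.53125
n=3: y=5.53125, sp=2, e=sp−y=-3.53125; I=1.09375, D=e−e_prev=-6.65625; u=3/4·(-3.53125)+5/4·1.09375+1/2·(-6.65625)=-4.609375; next y=-1/2·5.53125+1/2·(-4.609375)≈-5.070313
n=4: y≈-5.070313, sp=-2, e=sp−y≈3.070313; I≈4.164063, D=e−e_prev≈6.601563; u=3/4·3.070313+5/4·4.164063+1/2·6.601563≈10.808594; next y=-1/2·(-5.070313)+1/2·10.808594≈7.939453
n=5: y≈7.939453, sp=-2, e=sp−y≈-9.939453; I≈-5.775391, D=e−e_prev≈-13.009766; u=3/4·(-9.939453)+5/4·(-5.775391)+1/2·(-13.009766)≈-21.178711; next y=-1/2·7.939453+1/2·(-21.178711)≈-14.559082
n=6: y≈-14.559082, sp=-2, e=sp−y≈12.559082; I≈6.783691, D=e−e_prev≈22.498535; u=3/4·12.559082+5/4·6.783691+1/2·22.498535≈29.148193; next y=-1/2·(-14.559082)+1/2·29.148193≈21.853638

0 2 5.000 0.000
1 2 0.250 2.500
2 2 9.938 -1.125
3 2 -4.609 5.531
4 -2 10.809 -5.070
5 -2 -21.179 7.939
6 -2 29.148 -14.559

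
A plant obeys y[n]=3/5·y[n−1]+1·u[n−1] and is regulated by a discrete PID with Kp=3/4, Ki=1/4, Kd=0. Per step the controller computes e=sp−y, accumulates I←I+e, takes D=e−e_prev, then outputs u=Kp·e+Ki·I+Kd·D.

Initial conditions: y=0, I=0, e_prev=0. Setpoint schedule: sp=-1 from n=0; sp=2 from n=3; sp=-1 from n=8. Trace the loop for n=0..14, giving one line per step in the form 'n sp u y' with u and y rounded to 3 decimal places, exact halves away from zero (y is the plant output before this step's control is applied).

0 -1 -1.000 0.000
1 -1 -0.250 -1.000
2 -1 -0.400 -0.850
3 2 2.623 -0.910
4 2 0.364 2.077
5 2 0.811 1.609
6 2 0.741 1.777
7 2 0.767 1.808
8 -1 -2.229 1.851
9 -1 0.028 -1.118
10 -1 -0.418 -0.643
11 -1 -0.346 -0.804
12 -1 -0.371 -0.829
13 -1 -0.374 -0.868
14 -1 -0.380 -0.895

(exact arithmetic carried between steps; '≈' marks a value shown rounded to 6 d.p. or computed from one; I and e_prev carry over from the previous line; the table rounds u and y to 3 d.p., halves away from zero)
n=0: y=0, sp=-1, e=sp−y=-1; I=-1, D=e−e_prev=-1; u=3/4·(-1)+1/4·(-1)+0·(-1)=-1; next y=3/5·0+1·(-1)=-1
n=1: y=-1, sp=-1, e=sp−y=0; I=-1, D=e−e_prev=1; u=3/4·0+1/4·(-1)+0·1=-0.25; next y=3/5·(-1)+1·(-0.25)=-0.85
n=2: y=-0.85, sp=-1, e=sp−y=-0.15; I=-1.15, D=e−e_prev=-0.15; u=3/4·(-0.15)+1/4·(-1.15)+0·(-0.15)=-0.4; next y=3/5·(-0.85)+1·(-0.4)=-0.91
n=3: y=-0.91, sp=2, e=sp−y=2.91; I=1.76, D=e−e_prev=3.06; u=3/4·2.91+1/4·1.76+0·3.06=2.6225; next y=3/5·(-0.91)+1·2.6225=2.0765
n=4: y=2.0765, sp=2, e=sp−y=-0.0765; I=1.6835, D=e−e_prev=-2.9865; u=3/4·(-0.0765)+1/4·1.6835+0·(-2.9865)=0.3635; next y=3/5·2.0765+1·0.3635=1.6094
n=5: y=1.6094, sp=2, e=sp−y=0.3906; I=2.0741, D=e−e_prev=0.4671; u=3/4·0.3906+1/4·2.0741+0·0.4671=0.811475; next y=3/5·1.6094+1·0.811475=1.777115
n=6: y=1.777115, sp=2, e=sp−y=0.222885; I=2.296985, D=e−e_prev=-0.167715; u=3/4·0.222885+1/4·2.296985+0·(-0.167715)=0.74141; next y=3/5·1.777115+1·0.74141=1.807679
n=7: y=1.807679, sp=2, e=sp−y=0.192321; I=2.489306, D=e−e_prev=-0.030564; u=3/4·0.192321+1/4·2.489306+0·(-0.030564)≈0.766567; next y=3/5·1.807679+1·0.766567≈1.851175
n=8: y≈1.851175, sp=-1, e=sp−y≈-2.851175; I≈-0.361869, D=e−e_prev≈-3.043496; u=3/4·(-2.851175)+1/4·(-0.361869)+0·(-3.043496)≈-2.228848; next y=3/5·1.851175+1·(-2.228848)≈-1.118143
n=9: y≈-1.118143, sp=-1, e=sp−y≈0.118143; I≈-0.243725, D=e−e_prev≈2.969318; u=3/4·0.118143+1/4·(-0.243725)+0·2.969318≈0.027676; next y=3/5·(-1.118143)+1·0.027676≈-0.643210
n=10: y≈-0.643210, sp=-1, e=sp−y≈-0.356790; I≈-0.600515, D=e−e_prev≈-0.474934; u=3/4·(-0.356790)+1/4·(-0.600515)+0·(-0.474934)≈-0.417722; next y=3/5·(-0.643210)+1·(-0.417722)≈-0.803647
n=11: y≈-0.803647, sp=-1, e=sp−y≈-0.196353; I≈-0.796868, D=e−e_prev≈0.160438; u=3/4·(-0.196353)+1/4·(-0.796868)+0·0.160438≈-0.346481; next y=3/5·(-0.803647)+1·(-0.346481)≈-0.828670
n=12: y≈-0.828670, sp=-1, e=sp−y≈-0.171330; I≈-0.968198, D=e−e_prev≈0.025023; u=3/4·(-0.171330)+1/4·(-0.968198)+0·0.025023≈-0.370547; next y=3/5·(-0.828670)+1·(-0.370547)≈-0.867749
n=13: y≈-0.867749, sp=-1, e=sp−y≈-0.132251; I≈-1.100449, D=e−e_prev≈0.039079; u=3/4·(-0.132251)+1/4·(-1.100449)+0·0.039079≈-0.374300; next y=3/5·(-0.867749)+1·(-0.374300)≈-0.894950
n=14: y≈-0.894950, sp=-1, e=sp−y≈-0.105050; I≈-1.205499, D=e−e_prev≈0.027201; u=3/4·(-0.105050)+1/4·(-1.205499)+0·0.027201≈-0.380162; next y=3/5·(-0.894950)+1·(-0.380162)≈-0.917132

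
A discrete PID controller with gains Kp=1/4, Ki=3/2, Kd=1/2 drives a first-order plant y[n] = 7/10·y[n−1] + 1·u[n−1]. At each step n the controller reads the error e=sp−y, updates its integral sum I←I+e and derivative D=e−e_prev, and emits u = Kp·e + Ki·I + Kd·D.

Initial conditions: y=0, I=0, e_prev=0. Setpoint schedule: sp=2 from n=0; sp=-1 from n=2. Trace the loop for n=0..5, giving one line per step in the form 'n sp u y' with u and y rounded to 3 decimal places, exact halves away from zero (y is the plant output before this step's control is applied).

0 2 4.500 0.000
1 2 -3.625 4.500
2 -1 -0.681 -0.475
3 -1 -1.244 -1.014
4 -1 0.622 -1.954
5 -1 -1.136 -0.746

(exact arithmetic carried between steps; '≈' marks a value shown rounded to 6 d.p. or computed from one; I and e_prev carry over from the previous line; the table rounds u and y to 3 d.p., halves away from zero)
n=0: y=0, sp=2, e=sp−y=2; I=2, D=e−e_prev=2; u=1/4·2+3/2·2+1/2·2=4.5; next y=7/10·0+1·4.5=4.5
n=1: y=4.5, sp=2, e=sp−y=-2.5; I=-0.5, D=e−e_prev=-4.5; u=1/4·(-2.5)+3/2·(-0.5)+1/2·(-4.5)=-3.625; next y=7/10·4.5+1·(-3.625)=-0.475
n=2: y=-0.475, sp=-1, e=sp−y=-0.525; I=-1.025, D=e−e_prev=1.975; u=1/4·(-0.525)+3/2·(-1.025)+1/2·1.975=-0.68125; next y=7/10·(-0.475)+1·(-0.68125)=-1.01375
n=3: y=-1.01375, sp=-1, e=sp−y=0.01375; I=-1.01125, D=e−e_prev=0.53875; u=1/4·0.01375+3/2·(-1.01125)+1/2·0.53875≈-1.244063; next y=7/10·(-1.01375)+1·(-1.244063)≈-1.953688
n=4: y≈-1.953688, sp=-1, e=sp−y≈0.953688; I≈-0.057563, D=e−e_prev≈0.939938; u=1/4·0.953688+3/2·(-0.057563)+1/2·0.939938≈0.622047; next y=7/10·(-1.953688)+1·0.622047≈-0.745534
n=5: y≈-0.745534, sp=-1, e=sp−y≈-0.254466; I≈-0.312028, D=e−e_prev≈-1.208153; u=1/4·(-0.254466)+3/2·(-0.312028)+1/2·(-1.208153)≈-1.135735; next y=7/10·(-0.745534)+1·(-1.135735)≈-1.657609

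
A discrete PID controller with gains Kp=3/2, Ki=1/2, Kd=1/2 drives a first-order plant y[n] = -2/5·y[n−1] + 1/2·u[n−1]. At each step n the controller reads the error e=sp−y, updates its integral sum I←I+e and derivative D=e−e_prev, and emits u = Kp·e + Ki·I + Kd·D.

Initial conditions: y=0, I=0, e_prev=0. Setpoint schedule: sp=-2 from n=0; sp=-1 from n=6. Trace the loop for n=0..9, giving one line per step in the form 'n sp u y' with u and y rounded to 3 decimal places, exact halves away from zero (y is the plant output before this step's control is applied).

0 -2 -5.000 0.000
1 -2 1.250 -2.500
2 -2 -10.063 1.625
3 -2 8.453 -5.681
4 -2 -23.810 6.499
5 -2 30.540 -14.505
6 -1 -60.151 21.072
7 -1 95.041 -38.504
8 -1 -169.561 62.922
9 -1 281.371 -109.949

(exact arithmetic carried between steps; '≈' marks a value shown rounded to 6 d.p. or computed from one; I and e_prev carry over from the previous line; the table rounds u and y to 3 d.p., halves away from zero)
n=0: y=0, sp=-2, e=sp−y=-2; I=-2, D=e−e_prev=-2; u=3/2·(-2)+1/2·(-2)+1/2·(-2)=-5; next y=-2/5·0+1/2·(-5)=-2.5
n=1: y=-2.5, sp=-2, e=sp−y=0.5; I=-1.5, D=e−e_prev=2.5; u=3/2·0.5+1/2·(-1.5)+1/2·2.5=1.25; next y=-2/5·(-2.5)+1/2·1.25=1.625
n=2: y=1.625, sp=-2, e=sp−y=-3.625; I=-5.125, D=e−e_prev=-4.125; u=3/2·(-3.625)+1/2·(-5.125)+1/2·(-4.125)=-10.0625; next y=-2/5·1.625+1/2·(-10.0625)=-5.68125
n=3: y=-5.68125, sp=-2, e=sp−y=3.68125; I=-1.44375, D=e−e_prev=7.30625; u=3/2·3.68125+1/2·(-1.44375)+1/2·7.30625=8.453125; next y=-2/5·(-5.68125)+1/2·8.453125≈6.499063
n=4: y≈6.499063, sp=-2, e=sp−y≈-8.499063; I≈-9.942813, D=e−e_prev≈-12.180313; u=3/2·(-8.499063)+1/2·(-9.942813)+1/2·(-12.180313)≈-23.810156; next y=-2/5·6.499063+1/2·(-23.810156)≈-14.504703
n=5: y≈-14.504703, sp=-2, e=sp−y≈12.504703; I≈2.561891, D=e−e_prev≈21.003766; u=3/2·12.504703+1/2·2.561891+1/2·21.003766≈30.539883; next y=-2/5·(-14.504703)+1/2·30.539883≈21.071823
n=6: y≈21.071823, sp=-1, e=sp−y≈-22.071823; I≈-19.509932, D=e−e_prev≈-34.576526; u=3/2·(-22.071823)+1/2·(-19.509932)+1/2·(-34.576526)≈-60.150963; next y=-2/5·21.071823+1/2·(-60.150963)≈-38.504211
n=7: y≈-38.504211, sp=-1, e=sp−y≈37.504211; I≈17.994278, D=e−e_prev≈59.576033; u=3/2·37.504211+1/2·17.994278+1/2·59.576033≈95.041472; next y=-2/5·(-38.504211)+1/2·95.041472≈62.922420
n=8: y≈62.922420, sp=-1, e=sp−y≈-63.922420; I≈-45.928142, D=e−e_prev≈-101.426631; u=3/2·(-63.922420)+1/2·(-45.928142)+1/2·(-101.426631)≈-169.561016; next y=-2/5·62.922420+1/2·(-169.561016)≈-109.949476
n=9: y≈-109.949476, sp=-1, e=sp−y≈108.949476; I≈63.021334, D=e−e_prev≈172.871896; u=3/2·108.949476+1/2·63.021334+1/2·172.871896≈281.370829; next y=-2/5·(-109.949476)+1/2·281.370829≈184.665205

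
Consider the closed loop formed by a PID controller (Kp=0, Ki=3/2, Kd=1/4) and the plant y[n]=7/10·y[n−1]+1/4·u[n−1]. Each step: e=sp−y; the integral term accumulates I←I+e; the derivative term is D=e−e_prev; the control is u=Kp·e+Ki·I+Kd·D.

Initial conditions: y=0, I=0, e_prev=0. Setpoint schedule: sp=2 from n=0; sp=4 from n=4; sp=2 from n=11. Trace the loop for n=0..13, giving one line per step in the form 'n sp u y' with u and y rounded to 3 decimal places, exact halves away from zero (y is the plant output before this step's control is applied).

0 2 3.500 0.000
1 2 4.469 0.875
2 2 4.879 1.730
3 2 4.272 2.431
4 4 6.708 2.769
5 4 6.658 3.616
6 4 6.431 4.195
7 4 5.672 4.545
8 4 4.847 4.599
9 4 4.256 4.431
10 4 4.031 4.166
11 2 0.640 3.924
12 2 -0.026 2.907
13 2 -0.103 2.028

(exact arithmetic carried between steps; '≈' marks a value shown rounded to 6 d.p. or computed from one; I and e_prev carry over from the previous line; the table rounds u and y to 3 d.p., halves away from zero)
n=0: y=0, sp=2, e=sp−y=2; I=2, D=e−e_prev=2; u=0·2+3/2·2+1/4·2=3.5; next y=7/10·0+1/4·3.5=0.875
n=1: y=0.875, sp=2, e=sp−y=1.125; I=3.125, D=e−e_prev=-0.875; u=0·1.125+3/2·3.125+1/4·(-0.875)=4.46875; next y=7/10·0.875+1/4·4.46875≈1.729688
n=2: y≈1.729688, sp=2, e=sp−y≈0.270313; I≈3.395313, D=e−e_prev≈-0.854688; u=0·0.270313+3/2·3.395313+1/4·(-0.854688)≈4.879297; next y=7/10·1.729688+1/4·4.879297≈2.430605
n=3: y≈2.430605, sp=2, e=sp−y≈-0.430605; I≈2.964707, D=e−e_prev≈-0.700918; u=0·(-0.430605)+3/2·2.964707+1/4·(-0.700918)≈4.271831; next y=7/10·2.430605+1/4·4.271831≈2.769382
n=4: y≈2.769382, sp=4, e=sp−y≈1.230618; I≈4.195325, D=e−e_prev≈1.661224; u=0·1.230618+3/2·4.195325+1/4·1.661224≈6.708294; next y=7/10·2.769382+1/4·6.708294≈3.615641
n=5: y≈3.615641, sp=4, e=sp−y≈0.384359; I≈4.579685, D=e−e_prev≈-0.846259; u=0·0.384359+3/2·4.579685+1/4·(-0.846259)≈6.657962; next y=7/10·3.615641+1/4·6.657962≈4.195439
n=6: y≈4.195439, sp=4, e=sp−y≈-0.195439; I≈4.384246, D=e−e_prev≈-0.579798; u=0·(-0.195439)+3/2·4.384246+1/4·(-0.579798)≈6.431419; next y=7/10·4.195439+1/4·6.431419≈4.544662
n=7: y≈4.544662, sp=4, e=sp−y≈-0.544662; I≈3.839584, D=e−e_prev≈-0.349223; u=0·(-0.544662)+3/2·3.839584+1/4·(-0.349223)≈5.672070; next y=7/10·4.544662+1/4·5.672070≈4.599281
n=8: y≈4.599281, sp=4, e=sp−y≈-0.599281; I≈3.240303, D=e−e_prev≈-0.054619; u=0·(-0.599281)+3/2·3.240303+1/4·(-0.054619)≈4.846799; next y=7/10·4.599281+1/4·4.846799≈4.431196
n=9: y≈4.431196, sp=4, e=sp−y≈-0.431196; I≈2.809106, D=e−e_prev≈0.168084; u=0·(-0.431196)+3/2·2.809106+1/4·0.168084≈4.255681; next y=7/10·4.431196+1/4·4.255681≈4.165758
n=10: y≈4.165758, sp=4, e=sp−y≈-0.165758; I≈2.643349, D=e−e_prev≈0.265439; u=0·(-0.165758)+3/2·2.643349+1/4·0.265439≈4.031383; next y=7/10·4.165758+1/4·4.031383≈3.923876
n=11: y≈3.923876, sp=2, e=sp−y≈-1.923876; I≈0.719473, D=e−e_prev≈-1.758118; u=0·(-1.923876)+3/2·0.719473+1/4·(-1.758118)≈0.639679; next y=7/10·3.923876+1/4·0.639679≈2.906633
n=12: y≈2.906633, sp=2, e=sp−y≈-0.906633; I≈-0.187160, D=e−e_prev≈1.017243; u=0·(-0.906633)+3/2·(-0.187160)+1/4·1.017243≈-0.026430; next y=7/10·2.906633+1/4·(-0.026430)≈2.028036
n=13: y≈2.028036, sp=2, e=sp−y≈-0.028036; I≈-0.215196, D=e−e_prev≈0.878597; u=0·(-0.028036)+3/2·(-0.215196)+1/4·0.878597≈-0.103145; next y=7/10·2.028036+1/4·(-0.103145)≈1.393839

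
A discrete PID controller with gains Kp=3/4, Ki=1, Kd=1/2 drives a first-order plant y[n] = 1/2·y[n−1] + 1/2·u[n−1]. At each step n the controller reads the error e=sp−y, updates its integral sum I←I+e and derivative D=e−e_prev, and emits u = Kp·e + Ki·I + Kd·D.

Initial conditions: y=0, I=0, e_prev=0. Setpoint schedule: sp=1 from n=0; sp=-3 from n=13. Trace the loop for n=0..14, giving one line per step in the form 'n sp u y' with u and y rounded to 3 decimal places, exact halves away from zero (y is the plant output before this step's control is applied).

(exact arithmetic carried between steps; '≈' marks a value shown rounded to 6 d.p. or computed from one; I and e_prev carry over from the previous line; the table rounds u and y to 3 d.p., halves away from zero)
n=0: y=0, sp=1, e=sp−y=1; I=1, D=e−e_prev=1; u=3/4·1+1·1+1/2·1=2.25; next y=1/2·0+1/2·2.25=1.125
n=1: y=1.125, sp=1, e=sp−y=-0.125; I=0.875, D=e−e_prev=-1.125; u=3/4·(-0.125)+1·0.875+1/2·(-1.125)=0.21875; next y=1/2·1.125+1/2·0.21875=0.671875
n=2: y=0.671875, sp=1, e=sp−y=0.328125; I=1.203125, D=e−e_prev=0.453125; u=3/4·0.328125+1·1.203125+1/2·0.453125≈1.675781; next y=1/2·0.671875+1/2·1.675781≈1.173828
n=3: y≈1.173828, sp=1, e=sp−y≈-0.173828; I≈1.029297, D=e−e_prev≈-0.501953; u=3/4·(-0.173828)+1·1.029297+1/2·(-0.501953)≈0.647949; next y=1/2·1.173828+1/2·0.647949≈0.910889
n=4: y≈0.910889, sp=1, e=sp−y≈0.089111; I≈1.118408, D=e−e_prev≈0.262939; u=3/4·0.089111+1·1.118408+1/2·0.262939≈1.316711; next y=1/2·0.910889+1/2·1.316711≈1.113800
n=5: y≈1.113800, sp=1, e=sp−y≈-0.113800; I≈1.004608, D=e−e_prev≈-0.202911; u=3/4·(-0.113800)+1·1.004608+1/2·(-0.202911)≈0.817802; next y=1/2·1.113800+1/2·0.817802≈0.965801
n=6: y≈0.965801, sp=1, e=sp−y≈0.034199; I≈1.038807, D=e−e_prev≈0.147999; u=3/4·0.034199+1·1.038807+1/2·0.147999≈1.138455; next y=1/2·0.965801+1/2·1.138455≈1.052128
n=7: y≈1.052128, sp=1, e=sp−y≈-0.052128; I≈0.986679, D=e−e_prev≈-0.086327; u=3/4·(-0.052128)+1·0.986679+1/2·(-0.086327)≈0.904419; next y=1/2·1.052128+1/2·0.904419≈0.978274
n=8: y≈0.978274, sp=1, e=sp−y≈0.021726; I≈1.008405, D=e−e_prev≈0.073855; u=3/4·0.021726+1·1.008405+1/2·0.073855≈1.061627; next y=1/2·0.978274+1/2·1.061627≈1.019950
n=9: y≈1.019950, sp=1, e=sp−y≈-0.019950; I≈0.988455, D=e−e_prev≈-0.041677; u=3/4·(-0.019950)+1·0.988455+1/2·(-0.041677)≈0.952653; next y=1/2·1.019950+1/2·0.952653≈0.986302
n=10: y≈0.986302, sp=1, e=sp−y≈0.013698; I≈1.002153, D=e−e_prev≈0.033648; u=3/4·0.013698+1·1.002153+1/2·0.033648≈1.029251; next y=1/2·0.986302+1/2·1.029251≈1.007776
n=11: y≈1.007776, sp=1, e=sp−y≈-0.007776; I≈0.994377, D=e−e_prev≈-0.021474; u=3/4·(-0.007776)+1·0.994377+1/2·(-0.021474)≈0.977807; next y=1/2·1.007776+1/2·0.977807≈0.992792
n=12: y≈0.992792, sp=1, e=sp−y≈0.007208; I≈1.001585, D=e−e_prev≈0.014985; u=3/4·0.007208+1·1.001585+1/2·0.014985≈1.014483; next y=1/2·0.992792+1/2·1.014483≈1.003637
n=13: y≈1.003637, sp=-3, e=sp−y≈-4.003637; I≈-3.002053, D=e−e_prev≈-4.010846; u=3/4·(-4.003637)+1·(-3.002053)+1/2·(-4.010846)≈-8.010204; next y=1/2·1.003637+1/2·(-8.010204)≈-3.503283
n=14: y≈-3.503283, sp=-3, e=sp−y≈0.503283; I≈-2.498770, D=e−e_prev≈4.506921; u=3/4·0.503283+1·(-2.498770)+1/2·4.506921≈0.132153; next y=1/2·(-3.503283)+1/2·0.132153≈-1.685565

0 1 2.250 0.000
1 1 0.219 1.125
2 1 1.676 0.672
3 1 0.648 1.174
4 1 1.317 0.911
5 1 0.818 1.114
6 1 1.138 0.966
7 1 0.904 1.052
8 1 1.062 0.978
9 1 0.953 1.020
10 1 1.029 0.986
11 1 0.978 1.008
12 1 1.014 0.993
13 -3 -8.010 1.004
14 -3 0.132 -3.503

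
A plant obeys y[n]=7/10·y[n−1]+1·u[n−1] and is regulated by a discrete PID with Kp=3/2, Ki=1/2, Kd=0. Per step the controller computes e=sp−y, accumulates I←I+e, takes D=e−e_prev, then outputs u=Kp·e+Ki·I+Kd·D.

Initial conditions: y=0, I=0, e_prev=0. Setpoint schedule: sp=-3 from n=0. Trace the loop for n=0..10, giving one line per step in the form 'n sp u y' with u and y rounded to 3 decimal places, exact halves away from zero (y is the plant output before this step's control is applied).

(exact arithmetic carried between steps; '≈' marks a value shown rounded to 6 d.p. or computed from one; I and e_prev carry over from the previous line; the table rounds u and y to 3 d.p., halves away from zero)
n=0: y=0, sp=-3, e=sp−y=-3; I=-3, D=e−e_prev=-3; u=3/2·(-3)+1/2·(-3)+0·(-3)=-6; next y=7/10·0+1·(-6)=-6
n=1: y=-6, sp=-3, e=sp−y=3; I=0, D=e−e_prev=6; u=3/2·3+1/2·0+0·6=4.5; next y=7/10·(-6)+1·4.5=0.3
n=2: y=0.3, sp=-3, e=sp−y=-3.3; I=-3.3, D=e−e_prev=-6.3; u=3/2·(-3.3)+1/2·(-3.3)+0·(-6.3)=-6.6; next y=7/10·0.3+1·(-6.6)=-6.39
n=3: y=-6.39, sp=-3, e=sp−y=3.39; I=0.09, D=e−e_prev=6.69; u=3/2·3.39+1/2·0.09+0·6.69=5.13; next y=7/10·(-6.39)+1·5.13=0.657
n=4: y=0.657, sp=-3, e=sp−y=-3.657; I=-3.567, D=e−e_prev=-7.047; u=3/2·(-3.657)+1/2·(-3.567)+0·(-7.047)=-7.269; next y=7/10·0.657+1·(-7.269)=-6.8091
n=5: y=-6.8091, sp=-3, e=sp−y=3.8091; I=0.2421, D=e−e_prev=7.4661; u=3/2·3.8091+1/2·0.2421+0·7.4661=5.8347; next y=7/10·(-6.8091)+1·5.8347=1.06833
n=6: y=1.06833, sp=-3, e=sp−y=-4.06833; I=-3.82623, D=e−e_prev=-7.87743; u=3/2·(-4.06833)+1/2·(-3.82623)+0·(-7.87743)=-8.01561; next y=7/10·1.06833+1·(-8.01561)=-7.267779
n=7: y=-7.267779, sp=-3, e=sp−y=4.267779; I=0.441549, D=e−e_prev=8.336109; u=3/2·4.267779+1/2·0.441549+0·8.336109=6.622443; next y=7/10·(-7.267779)+1·6.622443≈1.534998
n=8: y≈1.534998, sp=-3, e=sp−y≈-4.534998; I≈-4.093449, D=e−e_prev≈-8.802777; u=3/2·(-4.534998)+1/2·(-4.093449)+0·(-8.802777)≈-8.849221; next y=7/10·1.534998+1·(-8.849221)≈-7.774723
n=9: y≈-7.774723, sp=-3, e=sp−y≈4.774723; I≈0.681274, D=e−e_prev≈9.309720; u=3/2·4.774723+1/2·0.681274+0·9.309720≈7.502721; next y=7/10·(-7.774723)+1·7.502721≈2.060415
n=10: y≈2.060415, sp=-3, e=sp−y≈-5.060415; I≈-4.379141, D=e−e_prev≈-9.835137; u=3/2·(-5.060415)+1/2·(-4.379141)+0·(-9.835137)≈-9.780193; next y=7/10·2.060415+1·(-9.780193)≈-8.337902

0 -3 -6.000 0.000
1 -3 4.500 -6.000
2 -3 -6.600 0.300
3 -3 5.130 -6.390
4 -3 -7.269 0.657
5 -3 5.835 -6.809
6 -3 -8.016 1.068
7 -3 6.622 -7.268
8 -3 -8.849 1.535
9 -3 7.503 -7.775
10 -3 -9.780 2.060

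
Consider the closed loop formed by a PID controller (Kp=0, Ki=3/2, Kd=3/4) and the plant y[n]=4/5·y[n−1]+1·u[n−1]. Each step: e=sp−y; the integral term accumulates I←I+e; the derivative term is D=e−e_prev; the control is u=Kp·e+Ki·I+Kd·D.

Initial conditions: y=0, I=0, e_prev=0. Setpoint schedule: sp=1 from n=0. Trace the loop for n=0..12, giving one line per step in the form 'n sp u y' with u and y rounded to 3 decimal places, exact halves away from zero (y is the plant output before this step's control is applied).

(exact arithmetic carried between steps; '≈' marks a value shown rounded to 6 d.p. or computed from one; I and e_prev carry over from the previous line; the table rounds u and y to 3 d.p., halves away from zero)
n=0: y=0, sp=1, e=sp−y=1; I=1, D=e−e_prev=1; u=0·1+3/2·1+3/4·1=2.25; next y=4/5·0+1·2.25=2.25
n=1: y=2.25, sp=1, e=sp−y=-1.25; I=-0.25, D=e−e_prev=-2.25; u=0·(-1.25)+3/2·(-0.25)+3/4·(-2.25)=-2.0625; next y=4/5·2.25+1·(-2.0625)=-0.2625
n=2: y=-0.2625, sp=1, e=sp−y=1.2625; I=1.0125, D=e−e_prev=2.5125; u=0·1.2625+3/2·1.0125+3/4·2.5125=3.403125; next y=4/5·(-0.2625)+1·3.403125=3.193125
n=3: y=3.193125, sp=1, e=sp−y=-2.193125; I=-1.180625, D=e−e_prev=-3.455625; u=0·(-2.193125)+3/2·(-1.180625)+3/4·(-3.455625)≈-4.362656; next y=4/5·3.193125+1·(-4.362656)≈-1.808156
n=4: y≈-1.808156, sp=1, e=sp−y≈2.808156; I≈1.627531, D=e−e_prev≈5.001281; u=0·2.808156+3/2·1.627531+3/4·5.001281≈6.192258; next y=4/5·(-1.808156)+1·6.192258≈4.745733
n=5: y≈4.745733, sp=1, e=sp−y≈-3.745733; I≈-2.118202, D=e−e_prev≈-6.553889; u=0·(-3.745733)+3/2·(-2.118202)+3/4·(-6.553889)≈-8.092719; next y=4/5·4.745733+1·(-8.092719)≈-4.296133
n=6: y≈-4.296133, sp=1, e=sp−y≈5.296133; I≈3.177931, D=e−e_prev≈9.041866; u=0·5.296133+3/2·3.177931+3/4·9.041866≈11.548296; next y=4/5·(-4.296133)+1·11.548296≈8.111390
n=7: y≈8.111390, sp=1, e=sp−y≈-7.111390; I≈-3.933459, D=e−e_prev≈-12.407523; u=0·(-7.111390)+3/2·(-3.933459)+3/4·(-12.407523)≈-15.205830; next y=4/5·8.111390+1·(-15.205830)≈-8.716718
n=8: y≈-8.716718, sp=1, e=sp−y≈9.716718; I≈5.783259, D=e−e_prev≈16.828108; u=0·9.716718+3/2·5.783259+3/4·16.828108≈21.295970; next y=4/5·(-8.716718)+1·21.295970≈14.322596
n=9: y≈14.322596, sp=1, e=sp−y≈-13.322596; I≈-7.539336, D=e−e_prev≈-23.039314; u=0·(-13.322596)+3/2·(-7.539336)+3/4·(-23.039314)≈-28.588490; next y=4/5·14.322596+1·(-28.588490)≈-17.130413
n=10: y≈-17.130413, sp=1, e=sp−y≈18.130413; I≈10.591077, D=e−e_prev≈31.453009; u=0·18.130413+3/2·10.591077+3/4·31.453009≈39.476372; next y=4/5·(-17.130413)+1·39.476372≈25.772042
n=11: y≈25.772042, sp=1, e=sp−y≈-24.772042; I≈-14.180965, D=e−e_prev≈-42.902455; u=0·(-24.772042)+3/2·(-14.180965)+3/4·(-42.902455)≈-53.448288; next y=4/5·25.772042+1·(-53.448288)≈-32.830655
n=12: y≈-32.830655, sp=1, e=sp−y≈33.830655; I≈19.649690, D=e−e_prev≈58.602696; u=0·33.830655+3/2·19.649690+3/4·58.602696≈73.426558; next y=4/5·(-32.830655)+1·73.426558≈47.162034

0 1 2.250 0.000
1 1 -2.063 2.250
2 1 3.403 -0.263
3 1 -4.363 3.193
4 1 6.192 -1.808
5 1 -8.093 4.746
6 1 11.548 -4.296
7 1 -15.206 8.111
8 1 21.296 -8.717
9 1 -28.588 14.323
10 1 39.476 -17.130
11 1 -53.448 25.772
12 1 73.427 -32.831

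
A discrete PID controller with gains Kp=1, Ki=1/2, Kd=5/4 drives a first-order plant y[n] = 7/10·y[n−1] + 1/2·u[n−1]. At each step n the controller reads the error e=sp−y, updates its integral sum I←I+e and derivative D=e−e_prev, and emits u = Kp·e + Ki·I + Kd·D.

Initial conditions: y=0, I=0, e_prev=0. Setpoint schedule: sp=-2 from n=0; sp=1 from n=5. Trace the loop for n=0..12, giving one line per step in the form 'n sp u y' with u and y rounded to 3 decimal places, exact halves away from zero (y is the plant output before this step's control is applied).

(exact arithmetic carried between steps; '≈' marks a value shown rounded to 6 d.p. or computed from one; I and e_prev carry over from the previous line; the table rounds u and y to 3 d.p., halves away from zero)
n=0: y=0, sp=-2, e=sp−y=-2; I=-2, D=e−e_prev=-2; u=1·(-2)+1/2·(-2)+5/4·(-2)=-5.5; next y=7/10·0+1/2·(-5.5)=-2.75
n=1: y=-2.75, sp=-2, e=sp−y=0.75; I=-1.25, D=e−e_prev=2.75; u=1·0.75+1/2·(-1.25)+5/4·2.75=3.5625; next y=7/10·(-2.75)+1/2·3.5625=-0.14375
n=2: y=-0.14375, sp=-2, e=sp−y=-1.85625; I=-3.10625, D=e−e_prev=-2.60625; u=1·(-1.85625)+1/2·(-3.10625)+5/4·(-2.60625)≈-6.667188; next y=7/10·(-0.14375)+1/2·(-6.667188)≈-3.434219
n=3: y≈-3.434219, sp=-2, e=sp−y≈1.434219; I≈-1.672031, D=e−e_prev≈3.290469; u=1·1.434219+1/2·(-1.672031)+5/4·3.290469≈4.711289; next y=7/10·(-3.434219)+1/2·4.711289≈-0.048309
n=4: y≈-0.048309, sp=-2, e=sp−y≈-1.951691; I≈-3.623723, D=e−e_prev≈-3.385910; u=1·(-1.951691)+1/2·(-3.623723)+5/4·(-3.385910)≈-7.995940; next y=7/10·(-0.048309)+1/2·(-7.995940)≈-4.031786
n=5: y≈-4.031786, sp=1, e=sp−y≈5.031786; I≈1.408064, D=e−e_prev≈6.983478; u=1·5.031786+1/2·1.408064+5/4·6.983478≈14.465165; next y=7/10·(-4.031786)+1/2·14.465165≈4.410332
n=6: y≈4.410332, sp=1, e=sp−y≈-3.410332; I≈-2.002269, D=e−e_prev≈-8.442118; u=1·(-3.410332)+1/2·(-2.002269)+5/4·(-8.442118)≈-14.964114; next y=7/10·4.410332+1/2·(-14.964114)≈-4.394825
n=7: y≈-4.394825, sp=1, e=sp−y≈5.394825; I≈3.392556, D=e−e_prev≈8.805157; u=1·5.394825+1/2·3.392556+5/4·8.805157≈18.097549; next y=7/10·(-4.394825)+1/2·18.097549≈5.972397
n=8: y≈5.972397, sp=1, e=sp−y≈-4.972397; I≈-1.579841, D=e−e_prev≈-10.367222; u=1·(-4.972397)+1/2·(-1.579841)+5/4·(-10.367222)≈-18.721345; next y=7/10·5.972397+1/2·(-18.721345)≈-5.179994
n=9: y≈-5.179994, sp=1, e=sp−y≈6.179994; I≈4.600153, D=e−e_prev≈11.152392; u=1·6.179994+1/2·4.600153+5/4·11.152392≈22.420561; next y=7/10·(-5.179994)+1/2·22.420561≈7.584284
n=10: y≈7.584284, sp=1, e=sp−y≈-6.584284; I≈-1.984131, D=e−e_prev≈-12.764279; u=1·(-6.584284)+1/2·(-1.984131)+5/4·(-12.764279)≈-23.531698; next y=7/10·7.584284+1/2·(-23.531698)≈-6.456850
n=11: y≈-6.456850, sp=1, e=sp−y≈7.456850; I≈5.472719, D=e−e_prev≈14.041134; u=1·7.456850+1/2·5.472719+5/4·14.041134≈27.744628; next y=7/10·(-6.456850)+1/2·27.744628≈9.352519
n=12: y≈9.352519, sp=1, e=sp−y≈-8.352519; I≈-2.879799, D=e−e_prev≈-15.809369; u=1·(-8.352519)+1/2·(-2.879799)+5/4·(-15.809369)≈-29.554129; next y=7/10·9.352519+1/2·(-29.554129)≈-8.230302

0 -2 -5.500 0.000
1 -2 3.563 -2.750
2 -2 -6.667 -0.144
3 -2 4.711 -3.434
4 -2 -7.996 -0.048
5 1 14.465 -4.032
6 1 -14.964 4.410
7 1 18.098 -4.395
8 1 -18.721 5.972
9 1 22.421 -5.180
10 1 -23.532 7.584
11 1 27.745 -6.457
12 1 -29.554 9.353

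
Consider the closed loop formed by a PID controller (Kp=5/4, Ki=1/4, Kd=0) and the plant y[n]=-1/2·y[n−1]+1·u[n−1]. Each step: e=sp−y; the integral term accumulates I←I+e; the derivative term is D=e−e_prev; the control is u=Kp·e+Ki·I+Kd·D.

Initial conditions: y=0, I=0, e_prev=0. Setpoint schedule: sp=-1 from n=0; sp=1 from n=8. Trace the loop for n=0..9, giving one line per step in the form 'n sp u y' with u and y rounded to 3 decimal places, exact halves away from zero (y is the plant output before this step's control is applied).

(exact arithmetic carried between steps; '≈' marks a value shown rounded to 6 d.p. or computed from one; I and e_prev carry over from the previous line; the table rounds u and y to 3 d.p., halves away from zero)
n=0: y=0, sp=-1, e=sp−y=-1; I=-1, D=e−e_prev=-1; u=5/4·(-1)+1/4·(-1)+0·(-1)=-1.5; next y=-1/2·0+1·(-1.5)=-1.5
n=1: y=-1.5, sp=-1, e=sp−y=0.5; I=-0.5, D=e−e_prev=1.5; u=5/4·0.5+1/4·(-0.5)+0·1.5=0.5; next y=-1/2·(-1.5)+1·0.5=1.25
n=2: y=1.25, sp=-1, e=sp−y=-2.25; I=-2.75, D=e−e_prev=-2.75; u=5/4·(-2.25)+1/4·(-2.75)+0·(-2.75)=-3.5; next y=-1/2·1.25+1·(-3.5)=-4.125
n=3: y=-4.125, sp=-1, e=sp−y=3.125; I=0.375, D=e−e_prev=5.375; u=5/4·3.125+1/4·0.375+0·5.375=4; next y=-1/2·(-4.125)+1·4=6.0625
n=4: y=6.0625, sp=-1, e=sp−y=-7.0625; I=-6.6875, D=e−e_prev=-10.1875; u=5/4·(-7.0625)+1/4·(-6.6875)+0·(-10.1875)=-10.5; next y=-1/2·6.0625+1·(-10.5)=-13.53125
n=5: y=-13.53125, sp=-1, e=sp−y=12.53125; I=5.84375, D=e−e_prev=19.59375; u=5/4·12.53125+1/4·5.84375+0·19.59375=17.125; next y=-1/2·(-13.53125)+1·17.125=23.890625
n=6: y=23.890625, sp=-1, e=sp−y=-24.890625; I=-19.046875, D=e−e_prev=-37.421875; u=5/4·(-24.890625)+1/4·(-19.046875)+0·(-37.421875)=-35.875; next y=-1/2·23.890625+1·(-35.875)≈-47.820313
n=7: y≈-47.820313, sp=-1, e=sp−y≈46.820313; I≈27.773438, D=e−e_prev≈71.710938; u=5/4·46.820313+1/4·27.773438+0·71.710938≈65.46875; next y=-1/2·(-47.820313)+1·65.46875≈89.378906
n=8: y≈89.378906, sp=1, e=sp−y≈-88.378906; I≈-60.605469, D=e−e_prev≈-135.199219; u=5/4·(-88.378906)+1/4·(-60.605469)+0·(-135.199219)≈-125.625; next y=-1/2·89.378906+1·(-125.625)≈-170.314453
n=9: y≈-170.314453, sp=1, e=sp−y≈171.314453; I≈110.708984, D=e−e_prev≈259.693359; u=5/4·171.314453+1/4·110.708984+0·259.693359≈241.820313; next y=-1/2·(-170.314453)+1·241.820313≈326.977539

0 -1 -1.500 0.000
1 -1 0.500 -1.500
2 -1 -3.500 1.250
3 -1 4.000 -4.125
4 -1 -10.500 6.063
5 -1 17.125 -13.531
6 -1 -35.875 23.891
7 -1 65.469 -47.820
8 1 -125.625 89.379
9 1 241.820 -170.314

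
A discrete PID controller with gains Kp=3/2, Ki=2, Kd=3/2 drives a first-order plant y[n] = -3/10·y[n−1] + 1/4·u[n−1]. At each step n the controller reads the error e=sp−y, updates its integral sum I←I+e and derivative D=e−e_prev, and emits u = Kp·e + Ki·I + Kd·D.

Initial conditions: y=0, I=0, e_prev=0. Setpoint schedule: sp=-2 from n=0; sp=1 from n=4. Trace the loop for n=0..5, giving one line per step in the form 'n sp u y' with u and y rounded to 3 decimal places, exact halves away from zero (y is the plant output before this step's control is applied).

(exact arithmetic carried between steps; '≈' marks a value shown rounded to 6 d.p. or computed from one; I and e_prev carry over from the previous line; the table rounds u and y to 3 d.p., halves away from zero)
n=0: y=0, sp=-2, e=sp−y=-2; I=-2, D=e−e_prev=-2; u=3/2·(-2)+2·(-2)+3/2·(-2)=-10; next y=-3/10·0+1/4·(-10)=-2.5
n=1: y=-2.5, sp=-2, e=sp−y=0.5; I=-1.5, D=e−e_prev=2.5; u=3/2·0.5+2·(-1.5)+3/2·2.5=1.5; next y=-3/10·(-2.5)+1/4·1.5=1.125
n=2: y=1.125, sp=-2, e=sp−y=-3.125; I=-4.625, D=e−e_prev=-3.625; u=3/2·(-3.125)+2·(-4.625)+3/2·(-3.625)=-19.375; next y=-3/10·1.125+1/4·(-19.375)=-5.18125
n=3: y=-5.18125, sp=-2, e=sp−y=3.18125; I=-1.44375, D=e−e_prev=6.30625; u=3/2·3.18125+2·(-1.44375)+3/2·6.30625=11.34375; next y=-3/10·(-5.18125)+1/4·11.34375≈4.390313
n=4: y≈4.390313, sp=1, e=sp−y≈-3.390313; I≈-4.834063, D=e−e_prev≈-6.571563; u=3/2·(-3.390313)+2·(-4.834063)+3/2·(-6.571563)≈-24.610938; next y=-3/10·4.390313+1/4·(-24.610938)≈-7.469828
n=5: y≈-7.469828, sp=1, e=sp−y≈8.469828; I≈3.635766, D=e−e_prev≈11.860141; u=3/2·8.469828+2·3.635766+3/2·11.860141≈37.766484; next y=-3/10·(-7.469828)+1/4·37.766484≈11.682570

0 -2 -10.000 0.000
1 -2 1.500 -2.500
2 -2 -19.375 1.125
3 -2 11.344 -5.181
4 1 -24.611 4.390
5 1 37.766 -7.470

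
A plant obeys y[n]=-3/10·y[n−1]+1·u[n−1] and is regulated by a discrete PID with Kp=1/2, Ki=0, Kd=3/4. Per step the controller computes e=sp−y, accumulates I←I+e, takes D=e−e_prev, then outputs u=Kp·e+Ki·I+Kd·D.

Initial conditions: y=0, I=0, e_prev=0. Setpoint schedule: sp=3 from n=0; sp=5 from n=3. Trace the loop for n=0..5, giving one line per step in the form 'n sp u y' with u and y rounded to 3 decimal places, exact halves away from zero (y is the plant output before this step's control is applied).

(exact arithmetic carried between steps; '≈' marks a value shown rounded to 6 d.p. or computed from one; I and e_prev carry over from the previous line; the table rounds u and y to 3 d.p., halves away from zero)
n=0: y=0, sp=3, e=sp−y=3; I=3, D=e−e_prev=3; u=1/2·3+0·3+3/4·3=3.75; next y=-3/10·0+1·3.75=3.75
n=1: y=3.75, sp=3, e=sp−y=-0.75; I=2.25, D=e−e_prev=-3.75; u=1/2·(-0.75)+0·2.25+3/4·(-3.75)=-3.1875; next y=-3/10·3.75+1·(-3.1875)=-4.3125
n=2: y=-4.3125, sp=3, e=sp−y=7.3125; I=9.5625, D=e−e_prev=8.0625; u=1/2·7.3125+0·9.5625+3/4·8.0625=9.703125; next y=-3/10·(-4.3125)+1·9.703125=10.996875
n=3: y=10.996875, sp=5, e=sp−y=-5.996875; I=3.565625, D=e−e_prev=-13.309375; u=1/2·(-5.996875)+0·3.565625+3/4·(-13.309375)≈-12.980469; next y=-3/10·10.996875+1·(-12.980469)≈-16.279531
n=4: y≈-16.279531, sp=5, e=sp−y≈21.279531; I≈24.845156, D=e−e_prev≈27.276406; u=1/2·21.279531+0·24.845156+3/4·27.276406≈31.097070; next y=-3/10·(-16.279531)+1·31.097070≈35.980930
n=5: y≈35.980930, sp=5, e=sp−y≈-30.980930; I≈-6.135773, D=e−e_prev≈-52.260461; u=1/2·(-30.980930)+0·(-6.135773)+3/4·(-52.260461)≈-54.685811; next y=-3/10·35.980930+1·(-54.685811)≈-65.480089

0 3 3.750 0.000
1 3 -3.188 3.750
2 3 9.703 -4.313
3 5 -12.980 10.997
4 5 31.097 -16.280
5 5 -54.686 35.981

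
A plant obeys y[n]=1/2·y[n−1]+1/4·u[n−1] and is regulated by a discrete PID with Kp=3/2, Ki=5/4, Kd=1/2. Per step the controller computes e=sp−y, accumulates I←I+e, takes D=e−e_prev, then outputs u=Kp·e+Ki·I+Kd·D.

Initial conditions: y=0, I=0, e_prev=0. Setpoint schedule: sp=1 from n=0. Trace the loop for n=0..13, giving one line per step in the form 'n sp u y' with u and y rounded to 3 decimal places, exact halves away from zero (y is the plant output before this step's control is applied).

0 1 3.250 0.000
1 1 1.359 0.813
2 1 2.216 0.746
3 1 1.912 0.927
4 1 2.047 0.942
5 1 1.994 0.982
6 1 2.013 0.990
7 1 2.002 0.998
8 1 2.004 1.000
9 1 2.001 1.001
10 1 2.001 1.001
11 1 2.000 1.001
12 1 2.000 1.000
13 1 2.000 1.000

(exact arithmetic carried between steps; '≈' marks a value shown rounded to 6 d.p. or computed from one; I and e_prev carry over from the previous line; the table rounds u and y to 3 d.p., halves away from zero)
n=0: y=0, sp=1, e=sp−y=1; I=1, D=e−e_prev=1; u=3/2·1+5/4·1+1/2·1=3.25; next y=1/2·0+1/4·3.25=0.8125
n=1: y=0.8125, sp=1, e=sp−y=0.1875; I=1.1875, D=e−e_prev=-0.8125; u=3/2·0.1875+5/4·1.1875+1/2·(-0.8125)=1.359375; next y=1/2·0.8125+1/4·1.359375≈0.746094
n=2: y≈0.746094, sp=1, e=sp−y≈0.253906; I≈1.441406, D=e−e_prev≈0.066406; u=3/2·0.253906+5/4·1.441406+1/2·0.066406≈2.215820; next y=1/2·0.746094+1/4·2.215820≈0.927002
n=3: y≈0.927002, sp=1, e=sp−y≈0.072998; I≈1.514404, D=e−e_prev≈-0.180908; u=3/2·0.072998+5/4·1.514404+1/2·(-0.180908)≈1.912048; next y=1/2·0.927002+1/4·1.912048≈0.941513
n=4: y≈0.941513, sp=1, e=sp−y≈0.058487; I≈1.572891, D=e−e_prev≈-0.014511; u=3/2·0.058487+5/4·1.572891+1/2·(-0.014511)≈2.046589; next y=1/2·0.941513+1/4·2.046589≈0.982404
n=5: y≈0.982404, sp=1, e=sp−y≈0.017596; I≈1.590487, D=e−e_prev≈-0.040891; u=3/2·0.017596+5/4·1.590487+1/2·(-0.040891)≈1.994058; next y=1/2·0.982404+1/4·1.994058≈0.989716
n=6: y≈0.989716, sp=1, e=sp−y≈0.010284; I≈1.600771, D=e−e_prev≈-0.007313; u=3/2·0.010284+5/4·1.600771+1/2·(-0.007313)≈2.012733; next y=1/2·0.989716+1/4·2.012733≈0.998041
n=7: y≈0.998041, sp=1, e=sp−y≈0.001959; I≈1.602730, D=e−e_prev≈-0.008325; u=3/2·0.001959+5/4·1.602730+1/2·(-0.008325)≈2.002187; next y=1/2·0.998041+1/4·2.002187≈0.999568
n=8: y≈0.999568, sp=1, e=sp−y≈0.000432; I≈1.603162, D=e−e_prev≈-0.001526; u=3/2·0.000432+5/4·1.603162+1/2·(-0.001526)≈2.003838; next y=1/2·0.999568+1/4·2.003838≈1.000743
n=9: y≈1.000743, sp=1, e=sp−y≈-0.000743; I≈1.602419, D=e−e_prev≈-0.001176; u=3/2·(-0.000743)+5/4·1.602419+1/2·(-0.001176)≈2.001321; next y=1/2·1.000743+1/4·2.001321≈1.000702
n=10: y≈1.000702, sp=1, e=sp−y≈-0.000702; I≈1.601717, D=e−e_prev≈0.000042; u=3/2·(-0.000702)+5/4·1.601717+1/2·0.000042≈2.001114; next y=1/2·1.000702+1/4·2.001114≈1.000629
n=11: y≈1.000629, sp=1, e=sp−y≈-0.000629; I≈1.601087, D=e−e_prev≈0.000072; u=3/2·(-0.000629)+5/4·1.601087+1/2·0.000072≈2.000451; next y=1/2·1.000629+1/4·2.000451≈1.000428
n=12: y≈1.000428, sp=1, e=sp−y≈-0.000428; I≈1.600660, D=e−e_prev≈0.000202; u=3/2·(-0.000428)+5/4·1.600660+1/2·0.000202≈2.000284; next y=1/2·1.000428+1/4·2.000284≈1.000285
n=13: y≈1.000285, sp=1, e=sp−y≈-0.000285; I≈1.600375, D=e−e_prev≈0.000143; u=3/2·(-0.000285)+5/4·1.600375+1/2·0.000143≈2.000113; next y=1/2·1.000285+1/4·2.000113≈1.000171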